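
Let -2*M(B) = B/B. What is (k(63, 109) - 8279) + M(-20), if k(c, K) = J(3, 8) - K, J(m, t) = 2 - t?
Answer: -16789/2 ≈ -8394.5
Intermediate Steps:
k(c, K) = -6 - K (k(c, K) = (2 - 1*8) - K = (2 - 8) - K = -6 - K)
M(B) = -½ (M(B) = -B/(2*B) = -½*1 = -½)
(k(63, 109) - 8279) + M(-20) = ((-6 - 1*109) - 8279) - ½ = ((-6 - 109) - 8279) - ½ = (-115 - 8279) - ½ = -8394 - ½ = -16789/2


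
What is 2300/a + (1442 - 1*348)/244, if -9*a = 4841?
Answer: 122627/590602 ≈ 0.20763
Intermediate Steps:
a = -4841/9 (a = -⅑*4841 = -4841/9 ≈ -537.89)
2300/a + (1442 - 1*348)/244 = 2300/(-4841/9) + (1442 - 1*348)/244 = 2300*(-9/4841) + (1442 - 348)*(1/244) = -20700/4841 + 1094*(1/244) = -20700/4841 + 547/122 = 122627/590602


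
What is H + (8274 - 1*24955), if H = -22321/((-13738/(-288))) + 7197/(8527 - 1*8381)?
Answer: -17148781705/1002874 ≈ -17100.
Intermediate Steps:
H = -419840511/1002874 (H = -22321/((-13738*(-1/288))) + 7197/(8527 - 8381) = -22321/6869/144 + 7197/146 = -22321*144/6869 + 7197*(1/146) = -3214224/6869 + 7197/146 = -419840511/1002874 ≈ -418.64)
H + (8274 - 1*24955) = -419840511/1002874 + (8274 - 1*24955) = -419840511/1002874 + (8274 - 24955) = -419840511/1002874 - 16681 = -17148781705/1002874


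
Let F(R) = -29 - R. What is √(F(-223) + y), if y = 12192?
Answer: √12386 ≈ 111.29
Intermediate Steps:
√(F(-223) + y) = √((-29 - 1*(-223)) + 12192) = √((-29 + 223) + 12192) = √(194 + 12192) = √12386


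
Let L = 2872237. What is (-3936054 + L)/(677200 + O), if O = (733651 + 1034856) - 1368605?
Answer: -1063817/1077102 ≈ -0.98767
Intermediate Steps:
O = 399902 (O = 1768507 - 1368605 = 399902)
(-3936054 + L)/(677200 + O) = (-3936054 + 2872237)/(677200 + 399902) = -1063817/1077102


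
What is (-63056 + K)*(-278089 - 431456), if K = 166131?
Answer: -73136350875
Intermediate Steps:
(-63056 + K)*(-278089 - 431456) = (-63056 + 166131)*(-278089 - 431456) = 103075*(-709545) = -73136350875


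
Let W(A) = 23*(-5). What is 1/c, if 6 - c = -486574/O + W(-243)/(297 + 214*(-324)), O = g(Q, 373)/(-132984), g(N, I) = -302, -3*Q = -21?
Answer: 10424889/2233638050541881 ≈ 4.6672e-9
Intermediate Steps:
Q = 7 (Q = -⅓*(-21) = 7)
W(A) = -115
O = 151/66492 (O = -302/(-132984) = -302*(-1/132984) = 151/66492 ≈ 0.0022709)
c = 2233638050541881/10424889 (c = 6 - (-486574/151/66492 - 115/(297 + 214*(-324))) = 6 - (-486574*66492/151 - 115/(297 - 69336)) = 6 - (-32353278408/151 - 115/(-69039)) = 6 - (-32353278408/151 - 115*(-1/69039)) = 6 - (-32353278408/151 + 115/69039) = 6 - 1*(-2233637987992547/10424889) = 6 + 2233637987992547/10424889 = 2233638050541881/10424889 ≈ 2.1426e+8)
1/c = 1/(2233638050541881/10424889) = 10424889/2233638050541881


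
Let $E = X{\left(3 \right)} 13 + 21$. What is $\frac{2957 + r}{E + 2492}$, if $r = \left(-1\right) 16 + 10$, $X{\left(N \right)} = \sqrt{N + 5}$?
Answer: $\frac{7415863}{6313817} - \frac{76726 \sqrt{2}}{6313817} \approx 1.1574$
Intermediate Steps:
$X{\left(N \right)} = \sqrt{5 + N}$
$E = 21 + 26 \sqrt{2}$ ($E = \sqrt{5 + 3} \cdot 13 + 21 = \sqrt{8} \cdot 13 + 21 = 2 \sqrt{2} \cdot 13 + 21 = 26 \sqrt{2} + 21 = 21 + 26 \sqrt{2} \approx 57.77$)
$r = -6$ ($r = -16 + 10 = -6$)
$\frac{2957 + r}{E + 2492} = \frac{2957 - 6}{\left(21 + 26 \sqrt{2}\right) + 2492} = \frac{2951}{2513 + 26 \sqrt{2}}$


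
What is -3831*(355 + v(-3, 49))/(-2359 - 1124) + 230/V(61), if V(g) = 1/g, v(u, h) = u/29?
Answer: 485518954/33669 ≈ 14420.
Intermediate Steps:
v(u, h) = u/29 (v(u, h) = u*(1/29) = u/29)
-3831*(355 + v(-3, 49))/(-2359 - 1124) + 230/V(61) = -3831*(355 + (1/29)*(-3))/(-2359 - 1124) + 230/(1/61) = -3831/((-3483/(355 - 3/29))) + 230/(1/61) = -3831/((-3483/10292/29)) + 230*61 = -3831/((-3483*29/10292)) + 14030 = -3831/(-101007/10292) + 14030 = -3831*(-10292/101007) + 14030 = 13142884/33669 + 14030 = 485518954/33669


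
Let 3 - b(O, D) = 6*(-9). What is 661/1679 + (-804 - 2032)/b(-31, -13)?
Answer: -4723967/95703 ≈ -49.361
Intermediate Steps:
b(O, D) = 57 (b(O, D) = 3 - 6*(-9) = 3 - 1*(-54) = 3 + 54 = 57)
661/1679 + (-804 - 2032)/b(-31, -13) = 661/1679 + (-804 - 2032)/57 = 661*(1/1679) - 2836*1/57 = 661/1679 - 2836/57 = -4723967/95703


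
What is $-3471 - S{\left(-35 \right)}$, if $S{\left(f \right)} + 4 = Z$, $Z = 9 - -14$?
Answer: $-3490$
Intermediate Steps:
$Z = 23$ ($Z = 9 + 14 = 23$)
$S{\left(f \right)} = 19$ ($S{\left(f \right)} = -4 + 23 = 19$)
$-3471 - S{\left(-35 \right)} = -3471 - 19 = -3490$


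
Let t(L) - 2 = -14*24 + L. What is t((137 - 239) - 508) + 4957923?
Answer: 4956979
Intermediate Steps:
t(L) = -334 + L (t(L) = 2 + (-14*24 + L) = 2 + (-336 + L) = -334 + L)
t((137 - 239) - 508) + 4957923 = (-334 + ((137 - 239) - 508)) + 4957923 = (-334 + (-102 - 508)) + 4957923 = (-334 - 610) + 4957923 = -944 + 4957923 = 4956979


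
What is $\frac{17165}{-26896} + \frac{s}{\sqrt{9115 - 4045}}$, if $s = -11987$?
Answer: $- \frac{17165}{26896} - \frac{11987 \sqrt{30}}{390} \approx -168.99$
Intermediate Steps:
$\frac{17165}{-26896} + \frac{s}{\sqrt{9115 - 4045}} = \frac{17165}{-26896} - \frac{11987}{\sqrt{9115 - 4045}} = 17165 \left(- \frac{1}{26896}\right) - \frac{11987}{\sqrt{5070}} = - \frac{17165}{26896} - \frac{11987}{13 \sqrt{30}} = - \frac{17165}{26896} - 11987 \frac{\sqrt{30}}{390} = - \frac{17165}{26896} - \frac{11987 \sqrt{30}}{390}$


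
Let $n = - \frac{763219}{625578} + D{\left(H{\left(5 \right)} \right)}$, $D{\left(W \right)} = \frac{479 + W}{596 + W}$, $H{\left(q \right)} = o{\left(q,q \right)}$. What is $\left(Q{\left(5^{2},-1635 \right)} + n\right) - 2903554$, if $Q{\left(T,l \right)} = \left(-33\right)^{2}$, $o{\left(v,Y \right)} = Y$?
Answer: $- \frac{1091246824026637}{375972378} \approx -2.9025 \cdot 10^{6}$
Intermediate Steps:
$H{\left(q \right)} = q$
$D{\left(W \right)} = \frac{479 + W}{596 + W}$
$Q{\left(T,l \right)} = 1089$
$n = - \frac{155914867}{375972378}$ ($n = - \frac{763219}{625578} + \frac{479 + 5}{596 + 5} = \left(-763219\right) \frac{1}{625578} + \frac{1}{601} \cdot 484 = - \frac{763219}{625578} + \frac{1}{601} \cdot 484 = - \frac{763219}{625578} + \frac{484}{601} = - \frac{155914867}{375972378} \approx -0.4147$)
$\left(Q{\left(5^{2},-1635 \right)} + n\right) - 2903554 = \left(1089 - \frac{155914867}{375972378}\right) - 2903554 = \frac{409278004775}{375972378} - 2903554 = - \frac{1091246824026637}{375972378}$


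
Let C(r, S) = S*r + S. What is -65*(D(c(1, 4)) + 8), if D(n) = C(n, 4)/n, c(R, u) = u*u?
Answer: -3185/4 ≈ -796.25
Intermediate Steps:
C(r, S) = S + S*r
c(R, u) = u²
D(n) = (4 + 4*n)/n (D(n) = (4*(1 + n))/n = (4 + 4*n)/n)
-65*(D(c(1, 4)) + 8) = -65*((4 + 4/(4²)) + 8) = -65*((4 + 4/16) + 8) = -65*((4 + 4*(1/16)) + 8) = -65*((4 + ¼) + 8) = -65*(17/4 + 8) = -65*49/4 = -3185/4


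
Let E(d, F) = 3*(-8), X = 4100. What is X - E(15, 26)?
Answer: 4124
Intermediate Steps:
E(d, F) = -24
X - E(15, 26) = 4100 - 1*(-24) = 4100 + 24 = 4124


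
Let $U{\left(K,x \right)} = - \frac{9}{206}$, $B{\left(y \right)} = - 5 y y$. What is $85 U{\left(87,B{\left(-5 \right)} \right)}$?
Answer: $- \frac{765}{206} \approx -3.7136$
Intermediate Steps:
$B{\left(y \right)} = - 5 y^{2}$
$U{\left(K,x \right)} = - \frac{9}{206}$ ($U{\left(K,x \right)} = \left(-9\right) \frac{1}{206} = - \frac{9}{206}$)
$85 U{\left(87,B{\left(-5 \right)} \right)} = 85 \left(- \frac{9}{206}\right) = - \frac{765}{206}$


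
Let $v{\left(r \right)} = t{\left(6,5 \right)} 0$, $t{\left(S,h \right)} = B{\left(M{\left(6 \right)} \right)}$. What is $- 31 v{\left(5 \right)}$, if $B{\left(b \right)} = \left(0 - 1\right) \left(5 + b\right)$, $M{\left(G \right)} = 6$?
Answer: $0$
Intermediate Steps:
$B{\left(b \right)} = -5 - b$ ($B{\left(b \right)} = - (5 + b) = -5 - b$)
$t{\left(S,h \right)} = -11$ ($t{\left(S,h \right)} = -5 - 6 = -11$)
$v{\left(r \right)} = 0$ ($v{\left(r \right)} = \left(-11\right) 0 = 0$)
$- 31 v{\left(5 \right)} = \left(-31\right) 0 = 0$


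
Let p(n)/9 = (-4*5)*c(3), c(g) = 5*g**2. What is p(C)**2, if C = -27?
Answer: 65610000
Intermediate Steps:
p(n) = -8100 (p(n) = 9*((-4*5)*(5*3**2)) = 9*(-100*9) = 9*(-20*45) = 9*(-900) = -8100)
p(C)**2 = (-8100)**2 = 65610000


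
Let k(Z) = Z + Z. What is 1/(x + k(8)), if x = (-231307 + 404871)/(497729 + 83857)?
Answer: 290793/4739470 ≈ 0.061356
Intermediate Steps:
x = 86782/290793 (x = 173564/581586 = 173564*(1/581586) = 86782/290793 ≈ 0.29843)
k(Z) = 2*Z
1/(x + k(8)) = 1/(86782/290793 + 2*8) = 1/(86782/290793 + 16) = 1/(4739470/290793) = 290793/4739470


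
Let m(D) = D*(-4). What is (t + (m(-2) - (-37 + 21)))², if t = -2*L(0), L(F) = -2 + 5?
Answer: 324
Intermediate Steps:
L(F) = 3
m(D) = -4*D
t = -6 (t = -2*3 = -6)
(t + (m(-2) - (-37 + 21)))² = (-6 + (-4*(-2) - (-37 + 21)))² = (-6 + (8 - 1*(-16)))² = (-6 + (8 + 16))² = (-6 + 24)² = 18² = 324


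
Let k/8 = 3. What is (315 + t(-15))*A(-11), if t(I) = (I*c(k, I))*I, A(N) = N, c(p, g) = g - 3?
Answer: 41085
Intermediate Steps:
k = 24 (k = 8*3 = 24)
c(p, g) = -3 + g
t(I) = I²*(-3 + I) (t(I) = (I*(-3 + I))*I = I²*(-3 + I))
(315 + t(-15))*A(-11) = (315 + (-15)²*(-3 - 15))*(-11) = (315 + 225*(-18))*(-11) = (315 - 4050)*(-11) = -3735*(-11) = 41085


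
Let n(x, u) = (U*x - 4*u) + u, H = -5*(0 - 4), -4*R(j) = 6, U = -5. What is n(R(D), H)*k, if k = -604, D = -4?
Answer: 31710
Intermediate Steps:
R(j) = -3/2 (R(j) = -¼*6 = -3/2)
H = 20 (H = -5*(-4) = 20)
n(x, u) = -5*x - 3*u (n(x, u) = (-5*x - 4*u) + u = -5*x - 3*u)
n(R(D), H)*k = (-5*(-3/2) - 3*20)*(-604) = (15/2 - 60)*(-604) = -105/2*(-604) = 31710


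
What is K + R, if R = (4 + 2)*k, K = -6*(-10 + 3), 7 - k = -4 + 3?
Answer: 90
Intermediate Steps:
k = 8 (k = 7 - (-4 + 3) = 7 - 1*(-1) = 7 + 1 = 8)
K = 42 (K = -6*(-7) = 42)
R = 48 (R = (4 + 2)*8 = 6*8 = 48)
K + R = 42 + 48 = 90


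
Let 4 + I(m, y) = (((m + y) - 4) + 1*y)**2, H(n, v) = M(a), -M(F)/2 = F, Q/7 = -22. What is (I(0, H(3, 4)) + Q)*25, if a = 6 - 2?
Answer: 6050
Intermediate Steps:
a = 4
Q = -154 (Q = 7*(-22) = -154)
M(F) = -2*F
H(n, v) = -8 (H(n, v) = -2*4 = -8)
I(m, y) = -4 + (-4 + m + 2*y)**2 (I(m, y) = -4 + (((m + y) - 4) + 1*y)**2 = -4 + ((-4 + m + y) + y)**2 = -4 + (-4 + m + 2*y)**2)
(I(0, H(3, 4)) + Q)*25 = ((-4 + (-4 + 0 + 2*(-8))**2) - 154)*25 = ((-4 + (-4 + 0 - 16)**2) - 154)*25 = ((-4 + (-20)**2) - 154)*25 = ((-4 + 400) - 154)*25 = (396 - 154)*25 = 242*25 = 6050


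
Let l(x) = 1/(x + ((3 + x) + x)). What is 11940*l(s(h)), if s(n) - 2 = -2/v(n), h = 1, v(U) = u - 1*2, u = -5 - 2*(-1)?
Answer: 19900/17 ≈ 1170.6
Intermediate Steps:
u = -3 (u = -5 + 2 = -3)
v(U) = -5 (v(U) = -3 - 1*2 = -3 - 2 = -5)
s(n) = 12/5 (s(n) = 2 - 2/(-5) = 2 - 2*(-⅕) = 2 + ⅖ = 12/5)
l(x) = 1/(3 + 3*x) (l(x) = 1/(x + (3 + 2*x)) = 1/(3 + 3*x))
11940*l(s(h)) = 11940*(1/(3*(1 + 12/5))) = 11940*(1/(3*(17/5))) = 11940*((⅓)*(5/17)) = 11940*(5/51) = 19900/17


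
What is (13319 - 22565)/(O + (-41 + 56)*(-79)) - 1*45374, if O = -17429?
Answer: -422291195/9307 ≈ -45374.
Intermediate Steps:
(13319 - 22565)/(O + (-41 + 56)*(-79)) - 1*45374 = (13319 - 22565)/(-17429 + (-41 + 56)*(-79)) - 1*45374 = -9246/(-17429 + 15*(-79)) - 45374 = -9246/(-17429 - 1185) - 45374 = -9246/(-18614) - 45374 = -9246*(-1/18614) - 45374 = 4623/9307 - 45374 = -422291195/9307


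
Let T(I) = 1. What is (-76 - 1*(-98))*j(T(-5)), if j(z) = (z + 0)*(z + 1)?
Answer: 44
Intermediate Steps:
j(z) = z*(1 + z)
(-76 - 1*(-98))*j(T(-5)) = (-76 - 1*(-98))*(1*(1 + 1)) = (-76 + 98)*(1*2) = 22*2 = 44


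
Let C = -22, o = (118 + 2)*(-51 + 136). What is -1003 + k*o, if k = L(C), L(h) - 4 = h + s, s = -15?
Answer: -337603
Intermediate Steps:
o = 10200 (o = 120*85 = 10200)
L(h) = -11 + h (L(h) = 4 + (h - 15) = 4 + (-15 + h) = -11 + h)
k = -33 (k = -11 - 22 = -33)
-1003 + k*o = -1003 - 33*10200 = -1003 - 336600 = -337603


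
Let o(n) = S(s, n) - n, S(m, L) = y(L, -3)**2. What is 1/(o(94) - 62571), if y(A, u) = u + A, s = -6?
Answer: -1/54384 ≈ -1.8388e-5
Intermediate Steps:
y(A, u) = A + u
S(m, L) = (-3 + L)**2 (S(m, L) = (L - 3)**2 = (-3 + L)**2)
o(n) = (-3 + n)**2 - n
1/(o(94) - 62571) = 1/(((-3 + 94)**2 - 1*94) - 62571) = 1/((91**2 - 94) - 62571) = 1/((8281 - 94) - 62571) = 1/(8187 - 62571) = 1/(-54384) = -1/54384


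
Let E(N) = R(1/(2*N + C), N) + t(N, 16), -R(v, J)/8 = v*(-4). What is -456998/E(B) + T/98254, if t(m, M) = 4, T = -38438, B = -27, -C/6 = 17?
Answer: -437794766753/3635398 ≈ -1.2043e+5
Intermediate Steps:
C = -102 (C = -6*17 = -102)
R(v, J) = 32*v (R(v, J) = -8*v*(-4) = -(-32)*v = 32*v)
E(N) = 4 + 32/(-102 + 2*N) (E(N) = 32/(2*N - 102) + 4 = 32/(-102 + 2*N) + 4 = 4 + 32/(-102 + 2*N))
-456998/E(B) + T/98254 = -456998*(-51 - 27)/(4*(-47 - 27)) - 38438/98254 = -456998/(4*(-74)/(-78)) - 38438*1/98254 = -456998/(4*(-1/78)*(-74)) - 19219/49127 = -456998/148/39 - 19219/49127 = -456998*39/148 - 19219/49127 = -8911461/74 - 19219/49127 = -437794766753/3635398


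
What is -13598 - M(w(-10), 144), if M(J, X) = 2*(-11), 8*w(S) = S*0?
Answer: -13576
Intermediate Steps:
w(S) = 0 (w(S) = (S*0)/8 = (⅛)*0 = 0)
M(J, X) = -22
-13598 - M(w(-10), 144) = -13598 - 1*(-22) = -13598 + 22 = -13576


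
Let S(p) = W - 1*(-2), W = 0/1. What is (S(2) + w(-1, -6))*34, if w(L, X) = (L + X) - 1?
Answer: -204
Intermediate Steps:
W = 0 (W = 0*1 = 0)
S(p) = 2 (S(p) = 0 - 1*(-2) = 0 + 2 = 2)
w(L, X) = -1 + L + X
(S(2) + w(-1, -6))*34 = (2 + (-1 - 1 - 6))*34 = (2 - 8)*34 = -6*34 = -204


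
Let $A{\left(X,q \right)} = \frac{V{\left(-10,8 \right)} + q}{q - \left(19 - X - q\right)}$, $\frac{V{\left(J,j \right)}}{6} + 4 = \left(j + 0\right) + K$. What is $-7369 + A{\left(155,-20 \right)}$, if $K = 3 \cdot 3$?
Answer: $- \frac{353683}{48} \approx -7368.4$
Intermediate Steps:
$K = 9$
$V{\left(J,j \right)} = 30 + 6 j$ ($V{\left(J,j \right)} = -24 + 6 \left(\left(j + 0\right) + 9\right) = -24 + 6 \left(j + 9\right) = -24 + 6 \left(9 + j\right) = -24 + \left(54 + 6 j\right) = 30 + 6 j$)
$A{\left(X,q \right)} = \frac{78 + q}{-19 + X + 2 q}$ ($A{\left(X,q \right)} = \frac{\left(30 + 6 \cdot 8\right) + q}{q - \left(19 - X - q\right)} = \frac{\left(30 + 48\right) + q}{q + \left(-19 + X + q\right)} = \frac{78 + q}{-19 + X + 2 q}$)
$-7369 + A{\left(155,-20 \right)} = -7369 + \frac{78 - 20}{-19 + 155 + 2 \left(-20\right)} = -7369 + \frac{1}{-19 + 155 - 40} \cdot 58 = -7369 + \frac{1}{96} \cdot 58 = -7369 + \frac{29}{48} = - \frac{353683}{48}$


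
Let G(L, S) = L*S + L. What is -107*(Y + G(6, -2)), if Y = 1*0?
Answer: 642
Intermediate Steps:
Y = 0
G(L, S) = L + L*S
-107*(Y + G(6, -2)) = -107*(0 + 6*(1 - 2)) = -107*(0 + 6*(-1)) = -107*(0 - 6) = -107*(-6) = 642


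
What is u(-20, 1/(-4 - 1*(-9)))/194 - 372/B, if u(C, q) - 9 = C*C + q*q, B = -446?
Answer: 1591249/540775 ≈ 2.9425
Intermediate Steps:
u(C, q) = 9 + C² + q² (u(C, q) = 9 + (C*C + q*q) = 9 + (C² + q²) = 9 + C² + q²)
u(-20, 1/(-4 - 1*(-9)))/194 - 372/B = (9 + (-20)² + (1/(-4 - 1*(-9)))²)/194 - 372/(-446) = (9 + 400 + (1/(-4 + 9))²)*(1/194) - 372*(-1/446) = (9 + 400 + (1/5)²)*(1/194) + 186/223 = (9 + 400 + (⅕)²)*(1/194) + 186/223 = (9 + 400 + 1/25)*(1/194) + 186/223 = (10226/25)*(1/194) + 186/223 = 5113/2425 + 186/223 = 1591249/540775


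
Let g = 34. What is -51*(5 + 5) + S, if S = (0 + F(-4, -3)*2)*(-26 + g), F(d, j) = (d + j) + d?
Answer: -686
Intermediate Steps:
F(d, j) = j + 2*d
S = -176 (S = (0 + (-3 + 2*(-4))*2)*(-26 + 34) = (0 + (-3 - 8)*2)*8 = (0 - 11*2)*8 = (0 - 22)*8 = -22*8 = -176)
-51*(5 + 5) + S = -51*(5 + 5) - 176 = -51*10 - 176 = -510 - 176 = -686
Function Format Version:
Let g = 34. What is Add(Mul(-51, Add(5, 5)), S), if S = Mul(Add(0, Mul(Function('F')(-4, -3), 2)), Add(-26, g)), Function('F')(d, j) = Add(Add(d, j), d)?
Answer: -686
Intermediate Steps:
Function('F')(d, j) = Add(j, Mul(2, d))
S = -176 (S = Mul(Add(0, Mul(Add(-3, Mul(2, -4)), 2)), Add(-26, 34)) = Mul(Add(0, Mul(Add(-3, -8), 2)), 8) = Mul(Add(0, Mul(-11, 2)), 8) = Mul(Add(0, -22), 8) = Mul(-22, 8) = -176)
Add(Mul(-51, Add(5, 5)), S) = Add(Mul(-51, Add(5, 5)), -176) = Add(Mul(-51, 10), -176) = Add(-510, -176) = -686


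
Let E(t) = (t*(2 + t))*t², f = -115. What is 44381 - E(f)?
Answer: -171814494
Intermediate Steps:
E(t) = t³*(2 + t)
44381 - E(f) = 44381 - (-115)³*(2 - 115) = 44381 - (-1520875)*(-113) = 44381 - 1*171858875 = 44381 - 171858875 = -171814494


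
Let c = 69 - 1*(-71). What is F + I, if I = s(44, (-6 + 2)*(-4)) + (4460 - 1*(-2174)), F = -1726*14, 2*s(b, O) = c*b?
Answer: -14450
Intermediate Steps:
c = 140 (c = 69 + 71 = 140)
s(b, O) = 70*b (s(b, O) = (140*b)/2 = 70*b)
F = -24164
I = 9714 (I = 70*44 + (4460 - 1*(-2174)) = 3080 + (4460 + 2174) = 3080 + 6634 = 9714)
F + I = -24164 + 9714 = -14450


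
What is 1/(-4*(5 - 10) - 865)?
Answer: -1/845 ≈ -0.0011834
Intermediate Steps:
1/(-4*(5 - 10) - 865) = 1/(-4*(-5) - 865) = 1/(20 - 865) = 1/(-845) = -1/845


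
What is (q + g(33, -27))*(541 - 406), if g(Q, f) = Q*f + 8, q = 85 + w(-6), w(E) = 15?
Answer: -105705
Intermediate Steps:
q = 100 (q = 85 + 15 = 100)
g(Q, f) = 8 + Q*f
(q + g(33, -27))*(541 - 406) = (100 + (8 + 33*(-27)))*(541 - 406) = (100 + (8 - 891))*135 = (100 - 883)*135 = -783*135 = -105705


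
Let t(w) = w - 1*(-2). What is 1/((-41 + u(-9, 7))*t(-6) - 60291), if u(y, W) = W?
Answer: -1/60155 ≈ -1.6624e-5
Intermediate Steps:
t(w) = 2 + w (t(w) = w + 2 = 2 + w)
1/((-41 + u(-9, 7))*t(-6) - 60291) = 1/((-41 + 7)*(2 - 6) - 60291) = 1/(-34*(-4) - 60291) = 1/(136 - 60291) = 1/(-60155) = -1/60155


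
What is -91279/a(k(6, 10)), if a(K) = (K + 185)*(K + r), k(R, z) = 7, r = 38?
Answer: -91279/8640 ≈ -10.565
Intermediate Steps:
a(K) = (38 + K)*(185 + K) (a(K) = (K + 185)*(K + 38) = (185 + K)*(38 + K) = (38 + K)*(185 + K))
-91279/a(k(6, 10)) = -91279/(7030 + 7**2 + 223*7) = -91279/(7030 + 49 + 1561) = -91279/8640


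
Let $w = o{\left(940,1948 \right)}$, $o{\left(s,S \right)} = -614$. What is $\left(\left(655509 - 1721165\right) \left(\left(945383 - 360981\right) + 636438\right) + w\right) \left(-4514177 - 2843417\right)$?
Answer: $9572196476268640476$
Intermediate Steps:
$w = -614$
$\left(\left(655509 - 1721165\right) \left(\left(945383 - 360981\right) + 636438\right) + w\right) \left(-4514177 - 2843417\right) = \left(\left(655509 - 1721165\right) \left(\left(945383 - 360981\right) + 636438\right) - 614\right) \left(-4514177 - 2843417\right) = \left(- 1065656 \left(\left(945383 - 360981\right) + 636438\right) - 614\right) \left(-7357594\right) = \left(- 1065656 \left(584402 + 636438\right) - 614\right) \left(-7357594\right) = \left(\left(-1065656\right) 1220840 - 614\right) \left(-7357594\right) = \left(-1300995471040 - 614\right) \left(-7357594\right) = \left(-1300995471654\right) \left(-7357594\right) = 9572196476268640476$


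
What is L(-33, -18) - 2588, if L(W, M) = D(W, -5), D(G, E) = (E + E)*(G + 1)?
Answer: -2268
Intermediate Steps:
D(G, E) = 2*E*(1 + G) (D(G, E) = (2*E)*(1 + G) = 2*E*(1 + G))
L(W, M) = -10 - 10*W (L(W, M) = 2*(-5)*(1 + W) = -10 - 10*W)
L(-33, -18) - 2588 = (-10 - 10*(-33)) - 2588 = (-10 + 330) - 2588 = 320 - 2588 = -2268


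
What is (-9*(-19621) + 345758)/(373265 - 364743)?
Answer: 522347/8522 ≈ 61.294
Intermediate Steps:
(-9*(-19621) + 345758)/(373265 - 364743) = (176589 + 345758)/8522 = 522347*(1/8522) = 522347/8522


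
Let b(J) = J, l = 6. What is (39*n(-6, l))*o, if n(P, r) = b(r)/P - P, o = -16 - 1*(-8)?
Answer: -1560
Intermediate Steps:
o = -8 (o = -16 + 8 = -8)
n(P, r) = -P + r/P (n(P, r) = r/P - P = -P + r/P)
(39*n(-6, l))*o = (39*(-1*(-6) + 6/(-6)))*(-8) = (39*(6 + 6*(-⅙)))*(-8) = (39*(6 - 1))*(-8) = (39*5)*(-8) = 195*(-8) = -1560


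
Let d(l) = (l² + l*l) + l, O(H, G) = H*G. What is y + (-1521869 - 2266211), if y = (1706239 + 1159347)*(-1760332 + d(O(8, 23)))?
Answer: -4849824695576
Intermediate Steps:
O(H, G) = G*H
d(l) = l + 2*l² (d(l) = (l² + l²) + l = 2*l² + l = l + 2*l²)
y = -4849820907496 (y = (1706239 + 1159347)*(-1760332 + (23*8)*(1 + 2*(23*8))) = 2865586*(-1760332 + 184*(1 + 2*184)) = 2865586*(-1760332 + 184*(1 + 368)) = 2865586*(-1760332 + 184*369) = 2865586*(-1760332 + 67896) = 2865586*(-1692436) = -4849820907496)
y + (-1521869 - 2266211) = -4849820907496 + (-1521869 - 2266211) = -4849820907496 - 3788080 = -4849824695576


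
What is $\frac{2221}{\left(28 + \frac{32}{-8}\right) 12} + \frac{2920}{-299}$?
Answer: $- \frac{176881}{86112} \approx -2.0541$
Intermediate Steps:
$\frac{2221}{\left(28 + \frac{32}{-8}\right) 12} + \frac{2920}{-299} = \frac{2221}{\left(28 + 32 \left(- \frac{1}{8}\right)\right) 12} + 2920 \left(- \frac{1}{299}\right) = \frac{2221}{\left(28 - 4\right) 12} - \frac{2920}{299} = \frac{2221}{24 \cdot 12} - \frac{2920}{299} = \frac{2221}{288} - \frac{2920}{299} = - \frac{176881}{86112}$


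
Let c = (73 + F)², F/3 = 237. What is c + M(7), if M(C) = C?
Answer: 614663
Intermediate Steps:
F = 711 (F = 3*237 = 711)
c = 614656 (c = (73 + 711)² = 784² = 614656)
c + M(7) = 614656 + 7 = 614663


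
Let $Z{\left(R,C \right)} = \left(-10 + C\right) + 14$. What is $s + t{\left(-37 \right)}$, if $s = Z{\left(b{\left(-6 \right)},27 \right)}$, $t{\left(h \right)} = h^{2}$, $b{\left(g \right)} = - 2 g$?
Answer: $1400$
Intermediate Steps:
$Z{\left(R,C \right)} = 4 + C$
$s = 31$ ($s = 4 + 27 = 31$)
$s + t{\left(-37 \right)} = 31 + \left(-37\right)^{2} = 31 + 1369 = 1400$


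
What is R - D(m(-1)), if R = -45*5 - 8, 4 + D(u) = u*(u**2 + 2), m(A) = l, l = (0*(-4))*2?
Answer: -229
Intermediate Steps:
l = 0 (l = 0*2 = 0)
m(A) = 0
D(u) = -4 + u*(2 + u**2) (D(u) = -4 + u*(u**2 + 2) = -4 + u*(2 + u**2))
R = -233 (R = -9*25 - 8 = -225 - 8 = -233)
R - D(m(-1)) = -233 - (-4 + 0**3 + 2*0) = -233 - (-4 + 0 + 0) = -233 - 1*(-4) = -233 + 4 = -229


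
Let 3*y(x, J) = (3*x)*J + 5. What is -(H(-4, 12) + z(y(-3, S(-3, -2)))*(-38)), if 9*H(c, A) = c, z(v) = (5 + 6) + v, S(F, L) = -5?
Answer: 9466/9 ≈ 1051.8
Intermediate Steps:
y(x, J) = 5/3 + J*x (y(x, J) = ((3*x)*J + 5)/3 = (3*J*x + 5)/3 = (5 + 3*J*x)/3 = 5/3 + J*x)
z(v) = 11 + v
H(c, A) = c/9
-(H(-4, 12) + z(y(-3, S(-3, -2)))*(-38)) = -((⅑)*(-4) + (11 + (5/3 - 5*(-3)))*(-38)) = -(-4/9 + (11 + (5/3 + 15))*(-38)) = -(-4/9 + (11 + 50/3)*(-38)) = -(-4/9 + (83/3)*(-38)) = -(-4/9 - 3154/3) = -1*(-9466/9) = 9466/9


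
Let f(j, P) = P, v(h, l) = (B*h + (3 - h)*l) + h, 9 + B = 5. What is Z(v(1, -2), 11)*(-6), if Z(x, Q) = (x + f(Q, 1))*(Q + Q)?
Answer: 792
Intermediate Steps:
B = -4 (B = -9 + 5 = -4)
v(h, l) = -3*h + l*(3 - h) (v(h, l) = (-4*h + (3 - h)*l) + h = (-4*h + l*(3 - h)) + h = -3*h + l*(3 - h))
Z(x, Q) = 2*Q*(1 + x) (Z(x, Q) = (x + 1)*(Q + Q) = (1 + x)*(2*Q) = 2*Q*(1 + x))
Z(v(1, -2), 11)*(-6) = (2*11*(1 + (-3*1 + 3*(-2) - 1*1*(-2))))*(-6) = (2*11*(1 + (-3 - 6 + 2)))*(-6) = (2*11*(1 - 7))*(-6) = (2*11*(-6))*(-6) = -132*(-6) = 792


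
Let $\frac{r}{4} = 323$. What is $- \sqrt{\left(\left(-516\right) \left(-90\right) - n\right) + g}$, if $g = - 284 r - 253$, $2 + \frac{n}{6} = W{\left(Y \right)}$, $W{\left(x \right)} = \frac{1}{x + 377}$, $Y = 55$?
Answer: $- \frac{i \sqrt{46184978}}{12} \approx - 566.33 i$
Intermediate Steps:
$r = 1292$ ($r = 4 \cdot 323 = 1292$)
$W{\left(x \right)} = \frac{1}{377 + x}$
$n = - \frac{863}{72}$ ($n = -12 + \frac{6}{377 + 55} = -12 + \frac{6}{432} = -12 + 6 \cdot \frac{1}{432} = -12 + \frac{1}{72} = - \frac{863}{72} \approx -11.986$)
$g = -367181$ ($g = \left(-284\right) 1292 - 253 = -366928 - 253 = -367181$)
$- \sqrt{\left(\left(-516\right) \left(-90\right) - n\right) + g} = - \sqrt{\left(\left(-516\right) \left(-90\right) - - \frac{863}{72}\right) - 367181} = - \sqrt{\left(46440 + \frac{863}{72}\right) - 367181} = - \sqrt{\frac{3344543}{72} - 367181} = - \sqrt{- \frac{23092489}{72}} = - \frac{i \sqrt{46184978}}{12}$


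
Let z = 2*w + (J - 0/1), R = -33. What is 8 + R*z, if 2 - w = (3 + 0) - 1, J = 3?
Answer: -91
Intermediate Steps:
w = 0 (w = 2 - ((3 + 0) - 1) = 2 - (3 - 1) = 2 - 1*2 = 2 - 2 = 0)
z = 3 (z = 2*0 + (3 - 0/1) = 0 + (3 - 0) = 0 + (3 - 1*0) = 0 + (3 + 0) = 0 + 3 = 3)
8 + R*z = 8 - 33*3 = 8 - 99 = -91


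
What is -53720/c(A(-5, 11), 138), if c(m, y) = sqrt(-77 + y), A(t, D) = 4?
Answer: -53720*sqrt(61)/61 ≈ -6878.1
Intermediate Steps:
-53720/c(A(-5, 11), 138) = -53720/sqrt(-77 + 138) = -53720*sqrt(61)/61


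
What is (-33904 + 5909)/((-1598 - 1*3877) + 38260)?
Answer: -5599/6557 ≈ -0.85390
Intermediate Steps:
(-33904 + 5909)/((-1598 - 1*3877) + 38260) = -27995/((-1598 - 3877) + 38260) = -27995/(-5475 + 38260) = -27995/32785 = -27995*1/32785 = -5599/6557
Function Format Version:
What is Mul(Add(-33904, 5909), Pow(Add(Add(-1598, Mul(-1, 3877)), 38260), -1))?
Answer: Rational(-5599, 6557) ≈ -0.85390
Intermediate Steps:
Mul(Add(-33904, 5909), Pow(Add(Add(-1598, Mul(-1, 3877)), 38260), -1)) = Mul(-27995, Pow(Add(Add(-1598, -3877), 38260), -1)) = Mul(-27995, Pow(Add(-5475, 38260), -1)) = Mul(-27995, Pow(32785, -1)) = Mul(-27995, Rational(1, 32785)) = Rational(-5599, 6557)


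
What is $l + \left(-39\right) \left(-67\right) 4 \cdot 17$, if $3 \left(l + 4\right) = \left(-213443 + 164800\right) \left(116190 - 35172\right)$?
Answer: $-1313475178$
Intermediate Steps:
$l = -1313652862$ ($l = -4 + \frac{\left(-213443 + 164800\right) \left(116190 - 35172\right)}{3} = -4 + \frac{\left(-48643\right) 81018}{3} = -4 + \frac{1}{3} \left(-3940958574\right) = -4 - 1313652858 = -1313652862$)
$l + \left(-39\right) \left(-67\right) 4 \cdot 17 = -1313652862 + \left(-39\right) \left(-67\right) 4 \cdot 17 = -1313652862 + 2613 \cdot 68 = -1313652862 + 177684 = -1313475178$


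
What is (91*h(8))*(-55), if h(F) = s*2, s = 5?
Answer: -50050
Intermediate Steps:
h(F) = 10 (h(F) = 5*2 = 10)
(91*h(8))*(-55) = (91*10)*(-55) = 910*(-55) = -50050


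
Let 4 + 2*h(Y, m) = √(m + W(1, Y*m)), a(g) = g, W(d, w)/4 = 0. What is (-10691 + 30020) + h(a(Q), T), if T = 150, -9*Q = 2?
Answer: 19327 + 5*√6/2 ≈ 19333.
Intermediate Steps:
W(d, w) = 0 (W(d, w) = 4*0 = 0)
Q = -2/9 (Q = -⅑*2 = -2/9 ≈ -0.22222)
h(Y, m) = -2 + √m/2 (h(Y, m) = -2 + √(m + 0)/2 = -2 + √m/2)
(-10691 + 30020) + h(a(Q), T) = (-10691 + 30020) + (-2 + √150/2) = 19329 + (-2 + (5*√6)/2) = 19329 + (-2 + 5*√6/2) = 19327 + 5*√6/2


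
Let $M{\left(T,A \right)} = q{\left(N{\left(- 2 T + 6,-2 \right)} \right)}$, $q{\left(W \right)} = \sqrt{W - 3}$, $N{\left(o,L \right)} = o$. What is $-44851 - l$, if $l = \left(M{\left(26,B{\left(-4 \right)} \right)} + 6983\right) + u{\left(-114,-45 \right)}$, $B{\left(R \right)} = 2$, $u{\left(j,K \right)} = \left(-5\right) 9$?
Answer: $-51789 - 7 i \approx -51789.0 - 7.0 i$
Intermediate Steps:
$u{\left(j,K \right)} = -45$
$q{\left(W \right)} = \sqrt{-3 + W}$
$M{\left(T,A \right)} = \sqrt{3 - 2 T}$ ($M{\left(T,A \right)} = \sqrt{-3 - \left(-6 + 2 T\right)} = \sqrt{3 - 2 T}$)
$l = 6938 + 7 i$ ($l = \left(\sqrt{3 - 52} + 6983\right) - 45 = \left(\sqrt{-49} + 6983\right) - 45 = \left(7 i + 6983\right) - 45 = \left(6983 + 7 i\right) - 45 = 6938 + 7 i \approx 6938.0 + 7.0 i$)
$-44851 - l = -44851 - \left(6938 + 7 i\right) = -51789 - 7 i$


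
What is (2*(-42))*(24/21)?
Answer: -96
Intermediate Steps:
(2*(-42))*(24/21) = -2016/21 = -84*8/7 = -96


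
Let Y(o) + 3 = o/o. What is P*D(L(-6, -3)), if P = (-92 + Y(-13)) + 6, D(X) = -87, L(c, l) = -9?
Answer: 7656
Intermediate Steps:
Y(o) = -2 (Y(o) = -3 + o/o = -3 + 1 = -2)
P = -88 (P = (-92 - 2) + 6 = -94 + 6 = -88)
P*D(L(-6, -3)) = -88*(-87) = 7656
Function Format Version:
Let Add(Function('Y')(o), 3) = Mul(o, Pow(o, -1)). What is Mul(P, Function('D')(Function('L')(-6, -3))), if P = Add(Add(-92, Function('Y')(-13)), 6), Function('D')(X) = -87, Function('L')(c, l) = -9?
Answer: 7656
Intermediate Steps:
Function('Y')(o) = -2 (Function('Y')(o) = Add(-3, Mul(o, Pow(o, -1))) = Add(-3, 1) = -2)
P = -88 (P = Add(Add(-92, -2), 6) = Add(-94, 6) = -88)
Mul(P, Function('D')(Function('L')(-6, -3))) = Mul(-88, -87) = 7656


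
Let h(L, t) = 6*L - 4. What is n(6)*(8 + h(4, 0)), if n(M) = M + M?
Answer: 336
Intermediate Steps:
n(M) = 2*M
h(L, t) = -4 + 6*L
n(6)*(8 + h(4, 0)) = (2*6)*(8 + (-4 + 6*4)) = 12*(8 + (-4 + 24)) = 12*(8 + 20) = 12*28 = 336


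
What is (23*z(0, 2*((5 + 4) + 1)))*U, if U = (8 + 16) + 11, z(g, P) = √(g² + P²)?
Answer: 16100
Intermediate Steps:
z(g, P) = √(P² + g²)
U = 35 (U = 24 + 11 = 35)
(23*z(0, 2*((5 + 4) + 1)))*U = (23*√((2*((5 + 4) + 1))² + 0²))*35 = (23*√((2*(9 + 1))² + 0))*35 = (23*√((2*10)² + 0))*35 = (23*√(20² + 0))*35 = (23*√(400 + 0))*35 = (23*√400)*35 = (23*20)*35 = 460*35 = 16100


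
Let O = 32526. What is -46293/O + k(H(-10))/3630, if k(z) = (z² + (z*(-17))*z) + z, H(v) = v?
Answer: -62795/33638 ≈ -1.8668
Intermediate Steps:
k(z) = z - 16*z² (k(z) = (z² + (-17*z)*z) + z = (z² - 17*z²) + z = -16*z² + z = z - 16*z²)
-46293/O + k(H(-10))/3630 = -46293/32526 - 10*(1 - 16*(-10))/3630 = -46293*1/32526 - 10*(1 + 160)*(1/3630) = -1187/834 - 10*161*(1/3630) = -1187/834 - 1610*1/3630 = -1187/834 - 161/363 = -62795/33638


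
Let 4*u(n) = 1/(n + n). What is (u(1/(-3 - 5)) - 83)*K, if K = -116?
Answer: 9744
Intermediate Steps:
u(n) = 1/(8*n) (u(n) = 1/(4*(n + n)) = 1/(4*((2*n))) = (1/(2*n))/4 = 1/(8*n))
(u(1/(-3 - 5)) - 83)*K = (1/(8*(1/(-3 - 5))) - 83)*(-116) = (1/(8*(1/(-8))) - 83)*(-116) = (1/(8*(-1/8)) - 83)*(-116) = ((1/8)*(-8) - 83)*(-116) = (-1 - 83)*(-116) = -84*(-116) = 9744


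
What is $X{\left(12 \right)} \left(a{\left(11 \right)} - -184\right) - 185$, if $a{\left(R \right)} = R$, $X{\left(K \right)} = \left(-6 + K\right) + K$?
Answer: $3325$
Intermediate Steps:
$X{\left(K \right)} = -6 + 2 K$
$X{\left(12 \right)} \left(a{\left(11 \right)} - -184\right) - 185 = \left(-6 + 2 \cdot 12\right) \left(11 - -184\right) - 185 = \left(-6 + 24\right) \left(11 + 184\right) - 185 = 18 \cdot 195 - 185 = 3510 - 185 = 3325$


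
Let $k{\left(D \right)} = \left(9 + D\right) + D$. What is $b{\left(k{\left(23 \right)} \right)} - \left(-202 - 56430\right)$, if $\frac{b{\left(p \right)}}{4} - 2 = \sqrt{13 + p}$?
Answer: $56640 + 8 \sqrt{17} \approx 56673.0$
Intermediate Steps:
$k{\left(D \right)} = 9 + 2 D$
$b{\left(p \right)} = 8 + 4 \sqrt{13 + p}$
$b{\left(k{\left(23 \right)} \right)} - \left(-202 - 56430\right) = \left(8 + 4 \sqrt{13 + \left(9 + 2 \cdot 23\right)}\right) - \left(-202 - 56430\right) = \left(8 + 4 \sqrt{13 + \left(9 + 46\right)}\right) - \left(-202 - 56430\right) = \left(8 + 4 \sqrt{13 + 55}\right) - -56632 = \left(8 + 4 \sqrt{68}\right) + 56632 = \left(8 + 4 \cdot 2 \sqrt{17}\right) + 56632 = \left(8 + 8 \sqrt{17}\right) + 56632 = 56640 + 8 \sqrt{17}$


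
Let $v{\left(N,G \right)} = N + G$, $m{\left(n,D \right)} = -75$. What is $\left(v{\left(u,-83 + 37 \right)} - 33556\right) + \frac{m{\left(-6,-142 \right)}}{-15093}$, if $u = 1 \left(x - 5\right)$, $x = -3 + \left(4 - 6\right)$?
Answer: $- \frac{169101947}{5031} \approx -33612.0$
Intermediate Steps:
$x = -5$ ($x = -3 + \left(4 - 6\right) = -3 - 2 = -5$)
$u = -10$ ($u = 1 \left(-5 - 5\right) = 1 \left(-10\right) = -10$)
$v{\left(N,G \right)} = G + N$
$\left(v{\left(u,-83 + 37 \right)} - 33556\right) + \frac{m{\left(-6,-142 \right)}}{-15093} = \left(\left(\left(-83 + 37\right) - 10\right) - 33556\right) - \frac{75}{-15093} = \left(\left(-46 - 10\right) - 33556\right) - - \frac{25}{5031} = \left(-56 - 33556\right) + \frac{25}{5031} = -33612 + \frac{25}{5031} = - \frac{169101947}{5031}$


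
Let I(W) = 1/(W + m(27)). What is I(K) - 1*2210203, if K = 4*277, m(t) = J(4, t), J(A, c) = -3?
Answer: -2442274314/1105 ≈ -2.2102e+6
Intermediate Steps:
m(t) = -3
K = 1108
I(W) = 1/(-3 + W) (I(W) = 1/(W - 3) = 1/(-3 + W))
I(K) - 1*2210203 = 1/(-3 + 1108) - 1*2210203 = 1/1105 - 2210203 = -2442274314/1105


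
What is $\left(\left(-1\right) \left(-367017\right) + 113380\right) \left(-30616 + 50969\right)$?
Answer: $9777520141$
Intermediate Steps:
$\left(\left(-1\right) \left(-367017\right) + 113380\right) \left(-30616 + 50969\right) = \left(367017 + 113380\right) 20353 = 480397 \cdot 20353 = 9777520141$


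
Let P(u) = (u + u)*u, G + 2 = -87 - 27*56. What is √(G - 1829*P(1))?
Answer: I*√5259 ≈ 72.519*I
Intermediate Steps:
G = -1601 (G = -2 + (-87 - 27*56) = -2 + (-87 - 1512) = -2 - 1599 = -1601)
P(u) = 2*u² (P(u) = (2*u)*u = 2*u²)
√(G - 1829*P(1)) = √(-1601 - 3658*1²) = √(-1601 - 3658) = √(-5259) = I*√5259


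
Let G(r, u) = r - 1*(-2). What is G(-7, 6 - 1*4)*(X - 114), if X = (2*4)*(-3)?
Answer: 690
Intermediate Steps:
X = -24 (X = 8*(-3) = -24)
G(r, u) = 2 + r (G(r, u) = r + 2 = 2 + r)
G(-7, 6 - 1*4)*(X - 114) = (2 - 7)*(-24 - 114) = -5*(-138) = 690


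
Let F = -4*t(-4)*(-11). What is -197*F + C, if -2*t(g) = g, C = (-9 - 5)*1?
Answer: -17350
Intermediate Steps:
C = -14 (C = -14*1 = -14)
t(g) = -g/2
F = 88 (F = -(-2)*(-4)*(-11) = -4*2*(-11) = -8*(-11) = 88)
-197*F + C = -197*88 - 14 = -17336 - 14 = -17350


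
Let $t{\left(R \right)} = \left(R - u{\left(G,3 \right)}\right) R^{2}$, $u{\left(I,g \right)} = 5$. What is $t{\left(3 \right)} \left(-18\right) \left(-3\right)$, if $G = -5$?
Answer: $-972$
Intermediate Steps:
$t{\left(R \right)} = R^{2} \left(-5 + R\right)$ ($t{\left(R \right)} = \left(R - 5\right) R^{2} = \left(-5 + R\right) R^{2} = R^{2} \left(-5 + R\right)$)
$t{\left(3 \right)} \left(-18\right) \left(-3\right) = 3^{2} \left(-5 + 3\right) \left(-18\right) \left(-3\right) = 9 \left(-2\right) \left(-18\right) \left(-3\right) = \left(-18\right) \left(-18\right) \left(-3\right) = 324 \left(-3\right) = -972$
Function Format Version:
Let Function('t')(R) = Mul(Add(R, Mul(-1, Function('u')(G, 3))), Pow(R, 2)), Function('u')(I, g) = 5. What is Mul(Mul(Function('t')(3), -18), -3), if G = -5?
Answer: -972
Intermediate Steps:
Function('t')(R) = Mul(Pow(R, 2), Add(-5, R)) (Function('t')(R) = Mul(Add(R, Mul(-1, 5)), Pow(R, 2)) = Mul(Add(R, -5), Pow(R, 2)) = Mul(Add(-5, R), Pow(R, 2)) = Mul(Pow(R, 2), Add(-5, R)))
Mul(Mul(Function('t')(3), -18), -3) = Mul(Mul(Mul(Pow(3, 2), Add(-5, 3)), -18), -3) = Mul(Mul(Mul(9, -2), -18), -3) = Mul(Mul(-18, -18), -3) = Mul(324, -3) = -972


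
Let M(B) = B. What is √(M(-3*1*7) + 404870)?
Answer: √404849 ≈ 636.28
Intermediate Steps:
√(M(-3*1*7) + 404870) = √(-3*1*7 + 404870) = √(-3*7 + 404870) = √(-21 + 404870) = √404849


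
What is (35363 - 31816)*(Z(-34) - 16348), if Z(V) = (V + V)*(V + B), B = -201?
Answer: -1305296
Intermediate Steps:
Z(V) = 2*V*(-201 + V) (Z(V) = (V + V)*(V - 201) = (2*V)*(-201 + V) = 2*V*(-201 + V))
(35363 - 31816)*(Z(-34) - 16348) = (35363 - 31816)*(2*(-34)*(-201 - 34) - 16348) = 3547*(2*(-34)*(-235) - 16348) = 3547*(15980 - 16348) = 3547*(-368) = -1305296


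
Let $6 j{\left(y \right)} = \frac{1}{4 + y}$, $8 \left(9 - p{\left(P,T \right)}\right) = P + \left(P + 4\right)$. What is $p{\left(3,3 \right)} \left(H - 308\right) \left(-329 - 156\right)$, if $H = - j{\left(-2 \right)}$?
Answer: $\frac{55584395}{48} \approx 1.158 \cdot 10^{6}$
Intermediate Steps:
$p{\left(P,T \right)} = \frac{17}{2} - \frac{P}{4}$ ($p{\left(P,T \right)} = 9 - \frac{P + \left(P + 4\right)}{8} = 9 - \frac{P + \left(4 + P\right)}{8} = 9 - \frac{4 + 2 P}{8} = 9 - \left(\frac{1}{2} + \frac{P}{4}\right) = \frac{17}{2} - \frac{P}{4}$)
$j{\left(y \right)} = \frac{1}{6 \left(4 + y\right)}$
$H = - \frac{1}{12}$ ($H = - \frac{1}{6 \left(4 - 2\right)} = - \frac{1}{6 \cdot 2} = \left(-1\right) \frac{1}{12} = - \frac{1}{12} \approx -0.083333$)
$p{\left(3,3 \right)} \left(H - 308\right) \left(-329 - 156\right) = \left(\frac{17}{2} - \frac{3}{4}\right) \left(- \frac{1}{12} - 308\right) \left(-329 - 156\right) = \left(\frac{17}{2} - \frac{3}{4}\right) \left(- \frac{3697 \left(-329 - 156\right)}{12}\right) = \frac{31 \left(\left(- \frac{3697}{12}\right) \left(-485\right)\right)}{4} = \frac{31}{4} \cdot \frac{1793045}{12} = \frac{55584395}{48}$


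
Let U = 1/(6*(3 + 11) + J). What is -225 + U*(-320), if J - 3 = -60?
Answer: -6395/27 ≈ -236.85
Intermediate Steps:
J = -57 (J = 3 - 60 = -57)
U = 1/27 (U = 1/(6*(3 + 11) - 57) = 1/(6*14 - 57) = 1/(84 - 57) = 1/27 ≈ 0.037037)
-225 + U*(-320) = -225 + (1/27)*(-320) = -225 - 320/27 = -6395/27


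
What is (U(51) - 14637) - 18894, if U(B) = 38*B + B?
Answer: -31542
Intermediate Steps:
U(B) = 39*B
(U(51) - 14637) - 18894 = (39*51 - 14637) - 18894 = (1989 - 14637) - 18894 = -12648 - 18894 = -31542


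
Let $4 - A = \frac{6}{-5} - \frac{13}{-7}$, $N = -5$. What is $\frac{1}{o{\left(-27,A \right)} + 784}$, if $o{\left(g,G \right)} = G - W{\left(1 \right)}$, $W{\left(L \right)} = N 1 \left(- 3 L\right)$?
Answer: $\frac{35}{27032} \approx 0.0012948$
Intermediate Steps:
$A = \frac{117}{35}$ ($A = 4 - \left(\frac{6}{-5} - \frac{13}{-7}\right) = 4 - \left(6 \left(- \frac{1}{5}\right) - - \frac{13}{7}\right) = 4 - \left(- \frac{6}{5} + \frac{13}{7}\right) = 4 - \frac{23}{35} = \frac{117}{35} \approx 3.3429$)
$W{\left(L \right)} = 15 L$ ($W{\left(L \right)} = \left(-5\right) 1 \left(- 3 L\right) = - 5 \left(- 3 L\right) = 15 L$)
$o{\left(g,G \right)} = -15 + G$ ($o{\left(g,G \right)} = G - 15 \cdot 1 = G - 15 = -15 + G$)
$\frac{1}{o{\left(-27,A \right)} + 784} = \frac{1}{\left(-15 + \frac{117}{35}\right) + 784} = \frac{1}{- \frac{408}{35} + 784} = \frac{1}{\frac{27032}{35}} = \frac{35}{27032}$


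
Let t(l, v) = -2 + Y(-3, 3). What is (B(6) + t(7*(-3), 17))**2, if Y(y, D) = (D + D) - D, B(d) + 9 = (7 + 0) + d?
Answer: 25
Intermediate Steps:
B(d) = -2 + d (B(d) = -9 + ((7 + 0) + d) = -9 + (7 + d) = -2 + d)
Y(y, D) = D (Y(y, D) = 2*D - D = D)
t(l, v) = 1 (t(l, v) = -2 + 3 = 1)
(B(6) + t(7*(-3), 17))**2 = ((-2 + 6) + 1)**2 = (4 + 1)**2 = 5**2 = 25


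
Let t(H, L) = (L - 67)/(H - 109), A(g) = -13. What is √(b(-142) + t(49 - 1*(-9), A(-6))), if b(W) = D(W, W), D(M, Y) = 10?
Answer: √30090/51 ≈ 3.4013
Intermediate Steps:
b(W) = 10
t(H, L) = (-67 + L)/(-109 + H)
√(b(-142) + t(49 - 1*(-9), A(-6))) = √(10 + (-67 - 13)/(-109 + (49 - 1*(-9)))) = √(10 - 80/(-109 + (49 + 9))) = √(10 - 80/(-109 + 58)) = √(10 - 80/(-51)) = √(10 - 1/51*(-80)) = √(10 + 80/51) = √(590/51) = √30090/51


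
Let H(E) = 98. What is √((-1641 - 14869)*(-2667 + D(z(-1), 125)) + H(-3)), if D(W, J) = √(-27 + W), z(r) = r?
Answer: 2*√(11008067 - 8255*I*√7) ≈ 6635.7 - 6.5828*I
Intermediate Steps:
√((-1641 - 14869)*(-2667 + D(z(-1), 125)) + H(-3)) = √((-1641 - 14869)*(-2667 + √(-27 - 1)) + 98) = √(-16510*(-2667 + √(-28)) + 98) = √(-16510*(-2667 + 2*I*√7) + 98) = √((44032170 - 33020*I*√7) + 98) = √(44032268 - 33020*I*√7)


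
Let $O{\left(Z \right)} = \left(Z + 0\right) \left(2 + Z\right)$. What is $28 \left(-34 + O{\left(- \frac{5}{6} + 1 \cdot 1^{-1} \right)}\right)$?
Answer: $- \frac{8477}{9} \approx -941.89$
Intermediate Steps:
$O{\left(Z \right)} = Z \left(2 + Z\right)$
$28 \left(-34 + O{\left(- \frac{5}{6} + 1 \cdot 1^{-1} \right)}\right) = 28 \left(-34 + \left(- \frac{5}{6} + 1 \cdot 1^{-1}\right) \left(2 + \left(- \frac{5}{6} + 1 \cdot 1^{-1}\right)\right)\right) = 28 \left(-34 + \left(\left(-5\right) \frac{1}{6} + 1 \cdot 1\right) \left(2 + \left(\left(-5\right) \frac{1}{6} + 1 \cdot 1\right)\right)\right) = 28 \left(-34 + \left(- \frac{5}{6} + 1\right) \left(2 + \left(- \frac{5}{6} + 1\right)\right)\right) = 28 \left(-34 + \frac{2 + \frac{1}{6}}{6}\right) = 28 \left(-34 + \frac{1}{6} \cdot \frac{13}{6}\right) = 28 \left(-34 + \frac{13}{36}\right) = 28 \left(- \frac{1211}{36}\right) = - \frac{8477}{9}$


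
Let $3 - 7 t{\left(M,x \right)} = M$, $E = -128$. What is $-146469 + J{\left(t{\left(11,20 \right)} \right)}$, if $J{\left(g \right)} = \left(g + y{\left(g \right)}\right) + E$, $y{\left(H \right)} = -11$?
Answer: $- \frac{1026264}{7} \approx -1.4661 \cdot 10^{5}$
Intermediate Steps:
$t{\left(M,x \right)} = \frac{3}{7} - \frac{M}{7}$
$J{\left(g \right)} = -139 + g$ ($J{\left(g \right)} = \left(g - 11\right) - 128 = \left(-11 + g\right) - 128 = -139 + g$)
$-146469 + J{\left(t{\left(11,20 \right)} \right)} = -146469 + \left(-139 + \left(\frac{3}{7} - \frac{11}{7}\right)\right) = -146469 - \frac{981}{7} = - \frac{1026264}{7}$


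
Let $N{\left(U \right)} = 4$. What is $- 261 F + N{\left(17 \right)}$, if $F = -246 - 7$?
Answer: $66037$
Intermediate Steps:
$F = -253$ ($F = -246 - 7 = -253$)
$- 261 F + N{\left(17 \right)} = \left(-261\right) \left(-253\right) + 4 = 66033 + 4 = 66037$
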